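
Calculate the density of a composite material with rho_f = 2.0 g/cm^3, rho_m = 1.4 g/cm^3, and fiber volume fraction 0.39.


rho_c = rho_f*Vf + rho_m*(1-Vf) = 2.0*0.39 + 1.4*0.61 = 1.634 g/cm^3

1.634 g/cm^3


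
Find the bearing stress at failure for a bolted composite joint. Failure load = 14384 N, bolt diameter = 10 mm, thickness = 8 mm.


sigma_br = F/(d*h) = 14384/(10*8) = 179.8 MPa

179.8 MPa


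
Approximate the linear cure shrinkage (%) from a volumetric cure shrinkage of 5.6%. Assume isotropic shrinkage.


Linear shrinkage ≈ vol_shrink/3 = 5.6/3 = 1.867%

1.867%


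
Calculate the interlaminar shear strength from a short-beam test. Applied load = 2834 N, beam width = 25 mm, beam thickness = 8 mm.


ILSS = 3F/(4bh) = 3*2834/(4*25*8) = 10.63 MPa

10.63 MPa


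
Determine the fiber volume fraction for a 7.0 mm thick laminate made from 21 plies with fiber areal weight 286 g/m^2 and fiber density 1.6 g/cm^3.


Vf = n * FAW / (rho_f * h * 1000) = 21 * 286 / (1.6 * 7.0 * 1000) = 0.5363

0.5363


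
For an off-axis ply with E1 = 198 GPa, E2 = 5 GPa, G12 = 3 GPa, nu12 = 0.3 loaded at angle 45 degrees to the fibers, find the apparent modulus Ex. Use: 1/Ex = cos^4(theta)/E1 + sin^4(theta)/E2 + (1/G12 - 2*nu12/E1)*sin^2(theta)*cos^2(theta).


cos^4(45) = 0.25, sin^4(45) = 0.25, sin^2(45)*cos^2(45) = 0.25
1/G12 - 2*nu12/E1 = 1/3 - 2*0.3/198 = 0.330303 GPa^-1
1/Ex = 0.25/198 + 0.25/5 + 0.330303*0.25 = 0.1338384 GPa^-1
Ex = 7.47 GPa

7.47 GPa


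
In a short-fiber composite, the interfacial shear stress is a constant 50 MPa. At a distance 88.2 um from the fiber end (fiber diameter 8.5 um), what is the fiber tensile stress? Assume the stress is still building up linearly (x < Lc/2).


Force balance: sigma_f * (pi*d^2/4) = tau * (pi*d) * x  ->  sigma_f = 4 * tau * x / d
sigma_f = 4 * 50 * 88.2 / 8.5 = 2075.3 MPa

2075.3 MPa


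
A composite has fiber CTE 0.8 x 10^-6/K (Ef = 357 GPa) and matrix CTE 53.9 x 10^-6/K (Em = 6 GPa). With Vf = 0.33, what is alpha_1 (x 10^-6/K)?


E1 = Ef*Vf + Em*(1-Vf) = 121.83
alpha_1 = (alpha_f*Ef*Vf + alpha_m*Em*(1-Vf))/E1 = 2.55 x 10^-6/K

2.55 x 10^-6/K


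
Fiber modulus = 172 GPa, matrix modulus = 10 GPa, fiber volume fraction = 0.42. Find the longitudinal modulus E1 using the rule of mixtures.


E1 = Ef*Vf + Em*(1-Vf) = 172*0.42 + 10*0.58 = 78.04 GPa

78.04 GPa


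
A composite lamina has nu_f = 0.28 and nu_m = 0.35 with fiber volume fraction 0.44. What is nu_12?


nu_12 = nu_f*Vf + nu_m*(1-Vf) = 0.28*0.44 + 0.35*0.56 = 0.3192

0.3192


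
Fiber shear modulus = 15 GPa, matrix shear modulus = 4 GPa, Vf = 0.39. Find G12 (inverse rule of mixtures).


1/G12 = Vf/Gf + (1-Vf)/Gm = 0.39/15 + 0.61/4
G12 = 5.6 GPa

5.6 GPa


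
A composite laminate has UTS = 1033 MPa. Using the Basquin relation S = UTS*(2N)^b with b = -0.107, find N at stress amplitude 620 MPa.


N = 0.5 * (S/UTS)^(1/b) = 0.5 * (620/1033)^(1/-0.107) = 59.0219 cycles

59.0219 cycles


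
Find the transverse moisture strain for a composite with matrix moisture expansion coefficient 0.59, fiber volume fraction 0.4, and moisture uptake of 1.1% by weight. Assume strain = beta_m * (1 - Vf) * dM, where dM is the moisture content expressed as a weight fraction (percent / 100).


dM = 1.1/100 = 0.011
strain = beta_m * (1-Vf) * dM = 0.59 * 0.6 * 0.011 = 0.003894

0.003894


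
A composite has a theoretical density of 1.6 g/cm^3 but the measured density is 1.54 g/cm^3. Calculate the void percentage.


Void% = (rho_theo - rho_actual)/rho_theo * 100 = (1.6 - 1.54)/1.6 * 100 = 3.75%

3.75%


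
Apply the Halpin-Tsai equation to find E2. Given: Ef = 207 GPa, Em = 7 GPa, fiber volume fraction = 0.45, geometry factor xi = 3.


eta = (Ef/Em - 1)/(Ef/Em + xi) = (29.5714 - 1)/(29.5714 + 3) = 0.8772
E2 = Em*(1+xi*eta*Vf)/(1-eta*Vf) = 25.26 GPa

25.26 GPa


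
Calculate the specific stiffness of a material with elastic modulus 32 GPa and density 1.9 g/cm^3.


Specific stiffness = E/rho = 32/1.9 = 16.8 GPa/(g/cm^3)

16.8 GPa/(g/cm^3)


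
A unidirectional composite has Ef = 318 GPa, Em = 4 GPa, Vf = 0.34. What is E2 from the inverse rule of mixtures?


1/E2 = Vf/Ef + (1-Vf)/Em = 0.34/318 + 0.66/4
E2 = 6.02 GPa

6.02 GPa


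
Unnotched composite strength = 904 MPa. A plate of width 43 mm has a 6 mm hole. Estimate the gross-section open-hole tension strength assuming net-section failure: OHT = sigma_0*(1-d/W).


OHT = sigma_0*(1-d/W) = 904*(1-6/43) = 777.9 MPa

777.9 MPa


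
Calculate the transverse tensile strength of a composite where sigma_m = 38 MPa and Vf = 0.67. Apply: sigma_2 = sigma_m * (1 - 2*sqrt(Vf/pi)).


factor = 1 - 2*sqrt(0.67/pi) = 0.0764
sigma_2 = 38 * 0.0764 = 2.9 MPa

2.9 MPa


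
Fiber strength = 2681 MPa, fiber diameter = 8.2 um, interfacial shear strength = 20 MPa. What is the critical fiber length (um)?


Lc = sigma_f * d / (2 * tau_i) = 2681 * 8.2 / (2 * 20) = 549.6 um

549.6 um


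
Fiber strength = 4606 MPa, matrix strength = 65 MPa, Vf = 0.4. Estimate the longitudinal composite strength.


sigma_1 = sigma_f*Vf + sigma_m*(1-Vf) = 4606*0.4 + 65*0.6 = 1881.4 MPa

1881.4 MPa


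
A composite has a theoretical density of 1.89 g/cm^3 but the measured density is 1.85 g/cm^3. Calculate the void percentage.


Void% = (rho_theo - rho_actual)/rho_theo * 100 = (1.89 - 1.85)/1.89 * 100 = 2.12%

2.12%


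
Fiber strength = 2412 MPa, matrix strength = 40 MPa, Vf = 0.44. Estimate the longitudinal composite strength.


sigma_1 = sigma_f*Vf + sigma_m*(1-Vf) = 2412*0.44 + 40*0.56 = 1083.7 MPa

1083.7 MPa


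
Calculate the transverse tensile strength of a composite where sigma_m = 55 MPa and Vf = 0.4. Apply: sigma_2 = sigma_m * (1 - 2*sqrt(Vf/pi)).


factor = 1 - 2*sqrt(0.4/pi) = 0.2864
sigma_2 = 55 * 0.2864 = 15.75 MPa

15.75 MPa


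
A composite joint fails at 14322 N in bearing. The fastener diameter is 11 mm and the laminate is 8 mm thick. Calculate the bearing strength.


sigma_br = F/(d*h) = 14322/(11*8) = 162.8 MPa

162.8 MPa


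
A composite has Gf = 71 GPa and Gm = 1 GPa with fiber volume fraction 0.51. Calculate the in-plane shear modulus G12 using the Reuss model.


1/G12 = Vf/Gf + (1-Vf)/Gm = 0.51/71 + 0.49/1
G12 = 2.01 GPa

2.01 GPa


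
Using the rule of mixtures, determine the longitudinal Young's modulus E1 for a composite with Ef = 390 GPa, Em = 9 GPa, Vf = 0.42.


E1 = Ef*Vf + Em*(1-Vf) = 390*0.42 + 9*0.58 = 169.02 GPa

169.02 GPa


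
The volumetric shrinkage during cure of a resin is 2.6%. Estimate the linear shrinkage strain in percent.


Linear shrinkage ≈ vol_shrink/3 = 2.6/3 = 0.867%

0.867%


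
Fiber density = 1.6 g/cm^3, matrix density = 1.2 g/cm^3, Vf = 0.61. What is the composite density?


rho_c = rho_f*Vf + rho_m*(1-Vf) = 1.6*0.61 + 1.2*0.39 = 1.444 g/cm^3

1.444 g/cm^3


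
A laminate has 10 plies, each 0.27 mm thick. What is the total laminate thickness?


h = n * t_ply = 10 * 0.27 = 2.7 mm

2.7 mm


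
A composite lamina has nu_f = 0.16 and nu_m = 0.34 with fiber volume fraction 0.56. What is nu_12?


nu_12 = nu_f*Vf + nu_m*(1-Vf) = 0.16*0.56 + 0.34*0.44 = 0.2392

0.2392


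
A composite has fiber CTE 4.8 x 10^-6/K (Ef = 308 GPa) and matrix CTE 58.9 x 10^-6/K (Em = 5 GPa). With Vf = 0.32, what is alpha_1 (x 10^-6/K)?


E1 = Ef*Vf + Em*(1-Vf) = 101.96
alpha_1 = (alpha_f*Ef*Vf + alpha_m*Em*(1-Vf))/E1 = 6.6 x 10^-6/K

6.6 x 10^-6/K


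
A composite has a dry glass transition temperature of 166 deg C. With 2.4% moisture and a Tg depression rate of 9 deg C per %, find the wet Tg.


Tg_wet = Tg_dry - k*moisture = 166 - 9*2.4 = 144.4 deg C

144.4 deg C


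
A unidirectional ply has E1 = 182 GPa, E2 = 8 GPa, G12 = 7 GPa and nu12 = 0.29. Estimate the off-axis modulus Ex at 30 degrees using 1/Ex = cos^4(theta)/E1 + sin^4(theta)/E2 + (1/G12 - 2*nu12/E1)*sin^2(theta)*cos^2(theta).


cos^4(30) = 0.5625, sin^4(30) = 0.0625, sin^2(30)*cos^2(30) = 0.1875
1/G12 - 2*nu12/E1 = 1/7 - 2*0.29/182 = 0.13967 GPa^-1
1/Ex = 0.5625/182 + 0.0625/8 + 0.13967*0.1875 = 0.0370913 GPa^-1
Ex = 26.96 GPa

26.96 GPa


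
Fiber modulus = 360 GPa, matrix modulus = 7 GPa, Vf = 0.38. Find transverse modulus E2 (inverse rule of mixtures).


1/E2 = Vf/Ef + (1-Vf)/Em = 0.38/360 + 0.62/7
E2 = 11.16 GPa

11.16 GPa


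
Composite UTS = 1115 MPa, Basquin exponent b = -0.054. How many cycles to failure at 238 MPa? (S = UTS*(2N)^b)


N = 0.5 * (S/UTS)^(1/b) = 0.5 * (238/1115)^(1/-0.054) = 1.3161e+12 cycles

1.3161e+12 cycles


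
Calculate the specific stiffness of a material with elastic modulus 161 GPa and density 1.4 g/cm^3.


Specific stiffness = E/rho = 161/1.4 = 115.0 GPa/(g/cm^3)

115.0 GPa/(g/cm^3)


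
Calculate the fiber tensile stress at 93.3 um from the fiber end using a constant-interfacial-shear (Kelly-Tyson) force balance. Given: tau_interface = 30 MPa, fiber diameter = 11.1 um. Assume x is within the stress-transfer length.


Force balance: sigma_f * (pi*d^2/4) = tau * (pi*d) * x  ->  sigma_f = 4 * tau * x / d
sigma_f = 4 * 30 * 93.3 / 11.1 = 1008.6 MPa

1008.6 MPa


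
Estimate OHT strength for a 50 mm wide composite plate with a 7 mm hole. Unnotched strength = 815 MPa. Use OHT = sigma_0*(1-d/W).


OHT = sigma_0*(1-d/W) = 815*(1-7/50) = 700.9 MPa

700.9 MPa


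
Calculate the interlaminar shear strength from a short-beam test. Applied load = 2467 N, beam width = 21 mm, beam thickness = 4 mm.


ILSS = 3F/(4bh) = 3*2467/(4*21*4) = 22.03 MPa

22.03 MPa


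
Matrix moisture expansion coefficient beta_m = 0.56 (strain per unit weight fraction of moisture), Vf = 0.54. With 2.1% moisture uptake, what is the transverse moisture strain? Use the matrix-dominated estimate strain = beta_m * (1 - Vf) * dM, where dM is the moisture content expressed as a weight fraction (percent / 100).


dM = 2.1/100 = 0.021
strain = beta_m * (1-Vf) * dM = 0.56 * 0.46 * 0.021 = 0.0054096

0.0054096


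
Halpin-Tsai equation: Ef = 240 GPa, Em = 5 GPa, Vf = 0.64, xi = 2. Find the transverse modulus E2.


eta = (Ef/Em - 1)/(Ef/Em + xi) = (48.0 - 1)/(48.0 + 2) = 0.94
E2 = Em*(1+xi*eta*Vf)/(1-eta*Vf) = 27.65 GPa

27.65 GPa


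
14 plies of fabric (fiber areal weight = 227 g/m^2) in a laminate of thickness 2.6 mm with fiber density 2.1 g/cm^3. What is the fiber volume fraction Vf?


Vf = n * FAW / (rho_f * h * 1000) = 14 * 227 / (2.1 * 2.6 * 1000) = 0.5821

0.5821


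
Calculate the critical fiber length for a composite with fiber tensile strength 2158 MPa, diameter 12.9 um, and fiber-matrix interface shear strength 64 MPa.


Lc = sigma_f * d / (2 * tau_i) = 2158 * 12.9 / (2 * 64) = 217.5 um

217.5 um


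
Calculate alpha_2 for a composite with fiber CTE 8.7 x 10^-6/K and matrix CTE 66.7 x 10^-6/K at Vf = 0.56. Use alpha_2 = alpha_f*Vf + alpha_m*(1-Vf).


alpha_2 = alpha_f*Vf + alpha_m*(1-Vf) = 8.7*0.56 + 66.7*0.44 = 34.2 x 10^-6/K

34.2 x 10^-6/K


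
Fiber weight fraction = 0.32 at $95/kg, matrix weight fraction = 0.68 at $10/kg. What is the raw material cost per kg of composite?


Cost = cost_f*Wf + cost_m*Wm = 95*0.32 + 10*0.68 = $37.2/kg

$37.2/kg


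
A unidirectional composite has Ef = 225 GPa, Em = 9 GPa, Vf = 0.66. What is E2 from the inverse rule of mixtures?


1/E2 = Vf/Ef + (1-Vf)/Em = 0.66/225 + 0.34/9
E2 = 24.56 GPa

24.56 GPa


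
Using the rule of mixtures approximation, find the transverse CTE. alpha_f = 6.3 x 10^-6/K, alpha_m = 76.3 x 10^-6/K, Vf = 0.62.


alpha_2 = alpha_f*Vf + alpha_m*(1-Vf) = 6.3*0.62 + 76.3*0.38 = 32.9 x 10^-6/K

32.9 x 10^-6/K


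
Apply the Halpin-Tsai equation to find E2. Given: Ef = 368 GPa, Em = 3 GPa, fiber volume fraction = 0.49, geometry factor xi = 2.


eta = (Ef/Em - 1)/(Ef/Em + xi) = (122.6667 - 1)/(122.6667 + 2) = 0.9759
E2 = Em*(1+xi*eta*Vf)/(1-eta*Vf) = 11.25 GPa

11.25 GPa


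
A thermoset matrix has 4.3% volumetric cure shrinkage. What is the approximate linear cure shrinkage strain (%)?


Linear shrinkage ≈ vol_shrink/3 = 4.3/3 = 1.433%

1.433%


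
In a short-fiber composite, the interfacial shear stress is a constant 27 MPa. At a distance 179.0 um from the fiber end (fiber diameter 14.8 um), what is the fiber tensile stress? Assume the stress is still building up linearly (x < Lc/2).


Force balance: sigma_f * (pi*d^2/4) = tau * (pi*d) * x  ->  sigma_f = 4 * tau * x / d
sigma_f = 4 * 27 * 179.0 / 14.8 = 1306.2 MPa

1306.2 MPa


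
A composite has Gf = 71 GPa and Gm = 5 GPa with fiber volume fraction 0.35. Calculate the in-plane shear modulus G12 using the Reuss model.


1/G12 = Vf/Gf + (1-Vf)/Gm = 0.35/71 + 0.65/5
G12 = 7.41 GPa

7.41 GPa


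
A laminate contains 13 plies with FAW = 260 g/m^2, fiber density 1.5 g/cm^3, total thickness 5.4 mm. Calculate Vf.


Vf = n * FAW / (rho_f * h * 1000) = 13 * 260 / (1.5 * 5.4 * 1000) = 0.4173

0.4173


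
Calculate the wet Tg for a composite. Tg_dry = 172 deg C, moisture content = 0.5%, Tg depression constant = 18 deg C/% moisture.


Tg_wet = Tg_dry - k*moisture = 172 - 18*0.5 = 163.0 deg C

163.0 deg C


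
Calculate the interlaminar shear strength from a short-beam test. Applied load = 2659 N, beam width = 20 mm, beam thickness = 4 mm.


ILSS = 3F/(4bh) = 3*2659/(4*20*4) = 24.93 MPa

24.93 MPa


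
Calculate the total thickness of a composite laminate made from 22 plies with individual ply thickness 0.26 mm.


h = n * t_ply = 22 * 0.26 = 5.72 mm

5.72 mm


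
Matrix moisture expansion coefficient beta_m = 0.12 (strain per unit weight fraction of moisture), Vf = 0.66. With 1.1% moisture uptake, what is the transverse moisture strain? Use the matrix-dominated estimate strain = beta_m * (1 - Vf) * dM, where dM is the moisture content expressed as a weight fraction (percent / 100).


dM = 1.1/100 = 0.011
strain = beta_m * (1-Vf) * dM = 0.12 * 0.34 * 0.011 = 0.0004488

0.0004488


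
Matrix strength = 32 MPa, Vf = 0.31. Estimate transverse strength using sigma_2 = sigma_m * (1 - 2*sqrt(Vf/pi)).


factor = 1 - 2*sqrt(0.31/pi) = 0.3717
sigma_2 = 32 * 0.3717 = 11.9 MPa

11.9 MPa


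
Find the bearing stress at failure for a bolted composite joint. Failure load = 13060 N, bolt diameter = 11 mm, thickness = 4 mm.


sigma_br = F/(d*h) = 13060/(11*4) = 296.8 MPa

296.8 MPa


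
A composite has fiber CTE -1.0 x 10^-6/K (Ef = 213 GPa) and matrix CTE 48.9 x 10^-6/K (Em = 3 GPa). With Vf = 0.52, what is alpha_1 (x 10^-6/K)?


E1 = Ef*Vf + Em*(1-Vf) = 112.2
alpha_1 = (alpha_f*Ef*Vf + alpha_m*Em*(1-Vf))/E1 = -0.36 x 10^-6/K

-0.36 x 10^-6/K


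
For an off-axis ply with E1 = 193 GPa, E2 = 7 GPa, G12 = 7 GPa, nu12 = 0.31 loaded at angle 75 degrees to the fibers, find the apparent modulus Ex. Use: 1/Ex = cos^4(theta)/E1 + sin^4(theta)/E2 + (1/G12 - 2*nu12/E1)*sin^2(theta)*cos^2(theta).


cos^4(75) = 0.004487, sin^4(75) = 0.870513, sin^2(75)*cos^2(75) = 0.0625
1/G12 - 2*nu12/E1 = 1/7 - 2*0.31/193 = 0.139645 GPa^-1
1/Ex = 0.004487/193 + 0.870513/7 + 0.139645*0.0625 = 0.13311 GPa^-1
Ex = 7.51 GPa

7.51 GPa


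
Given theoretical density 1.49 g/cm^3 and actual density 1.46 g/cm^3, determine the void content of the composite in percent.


Void% = (rho_theo - rho_actual)/rho_theo * 100 = (1.49 - 1.46)/1.49 * 100 = 2.01%

2.01%


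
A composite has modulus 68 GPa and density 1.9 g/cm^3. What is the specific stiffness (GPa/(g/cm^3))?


Specific stiffness = E/rho = 68/1.9 = 35.8 GPa/(g/cm^3)

35.8 GPa/(g/cm^3)


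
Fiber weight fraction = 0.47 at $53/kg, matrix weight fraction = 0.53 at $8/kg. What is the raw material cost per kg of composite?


Cost = cost_f*Wf + cost_m*Wm = 53*0.47 + 8*0.53 = $29.15/kg

$29.15/kg


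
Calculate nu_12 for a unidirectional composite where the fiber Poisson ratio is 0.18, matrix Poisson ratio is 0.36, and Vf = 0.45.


nu_12 = nu_f*Vf + nu_m*(1-Vf) = 0.18*0.45 + 0.36*0.55 = 0.279

0.279


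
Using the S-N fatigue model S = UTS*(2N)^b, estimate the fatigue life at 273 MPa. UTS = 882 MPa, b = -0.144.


N = 0.5 * (S/UTS)^(1/b) = 0.5 * (273/882)^(1/-0.144) = 1721.1424 cycles

1721.1424 cycles


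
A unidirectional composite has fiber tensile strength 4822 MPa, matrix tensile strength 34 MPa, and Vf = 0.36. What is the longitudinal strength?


sigma_1 = sigma_f*Vf + sigma_m*(1-Vf) = 4822*0.36 + 34*0.64 = 1757.7 MPa

1757.7 MPa


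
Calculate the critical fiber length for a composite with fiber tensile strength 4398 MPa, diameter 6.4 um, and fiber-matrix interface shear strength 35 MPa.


Lc = sigma_f * d / (2 * tau_i) = 4398 * 6.4 / (2 * 35) = 402.1 um

402.1 um


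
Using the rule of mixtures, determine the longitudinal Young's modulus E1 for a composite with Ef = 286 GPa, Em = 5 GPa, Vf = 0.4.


E1 = Ef*Vf + Em*(1-Vf) = 286*0.4 + 5*0.6 = 117.4 GPa

117.4 GPa


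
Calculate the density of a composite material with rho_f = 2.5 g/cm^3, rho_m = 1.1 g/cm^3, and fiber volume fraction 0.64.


rho_c = rho_f*Vf + rho_m*(1-Vf) = 2.5*0.64 + 1.1*0.36 = 1.996 g/cm^3

1.996 g/cm^3


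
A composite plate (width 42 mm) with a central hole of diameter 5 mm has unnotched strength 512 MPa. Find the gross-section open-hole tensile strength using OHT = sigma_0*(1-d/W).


OHT = sigma_0*(1-d/W) = 512*(1-5/42) = 451.0 MPa

451.0 MPa


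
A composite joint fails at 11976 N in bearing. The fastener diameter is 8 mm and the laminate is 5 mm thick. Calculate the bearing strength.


sigma_br = F/(d*h) = 11976/(8*5) = 299.4 MPa

299.4 MPa


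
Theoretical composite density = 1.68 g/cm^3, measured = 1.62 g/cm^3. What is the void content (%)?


Void% = (rho_theo - rho_actual)/rho_theo * 100 = (1.68 - 1.62)/1.68 * 100 = 3.57%

3.57%


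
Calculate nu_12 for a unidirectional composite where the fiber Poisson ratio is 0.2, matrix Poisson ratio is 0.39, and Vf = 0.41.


nu_12 = nu_f*Vf + nu_m*(1-Vf) = 0.2*0.41 + 0.39*0.59 = 0.3121

0.3121


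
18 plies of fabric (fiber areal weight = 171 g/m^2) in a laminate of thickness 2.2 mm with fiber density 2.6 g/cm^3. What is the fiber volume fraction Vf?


Vf = n * FAW / (rho_f * h * 1000) = 18 * 171 / (2.6 * 2.2 * 1000) = 0.5381

0.5381


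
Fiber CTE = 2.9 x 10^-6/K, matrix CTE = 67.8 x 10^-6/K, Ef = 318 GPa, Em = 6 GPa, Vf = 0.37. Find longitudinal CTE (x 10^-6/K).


E1 = Ef*Vf + Em*(1-Vf) = 121.44
alpha_1 = (alpha_f*Ef*Vf + alpha_m*Em*(1-Vf))/E1 = 4.92 x 10^-6/K

4.92 x 10^-6/K


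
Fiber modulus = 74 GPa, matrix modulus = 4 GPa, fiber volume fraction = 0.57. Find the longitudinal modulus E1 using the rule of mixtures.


E1 = Ef*Vf + Em*(1-Vf) = 74*0.57 + 4*0.43 = 43.9 GPa

43.9 GPa


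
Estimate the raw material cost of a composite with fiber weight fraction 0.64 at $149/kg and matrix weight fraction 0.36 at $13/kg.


Cost = cost_f*Wf + cost_m*Wm = 149*0.64 + 13*0.36 = $100.04/kg

$100.04/kg


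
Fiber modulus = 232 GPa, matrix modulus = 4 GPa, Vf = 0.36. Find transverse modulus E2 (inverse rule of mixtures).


1/E2 = Vf/Ef + (1-Vf)/Em = 0.36/232 + 0.64/4
E2 = 6.19 GPa

6.19 GPa


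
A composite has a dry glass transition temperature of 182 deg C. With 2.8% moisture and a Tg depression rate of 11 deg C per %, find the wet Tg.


Tg_wet = Tg_dry - k*moisture = 182 - 11*2.8 = 151.2 deg C

151.2 deg C


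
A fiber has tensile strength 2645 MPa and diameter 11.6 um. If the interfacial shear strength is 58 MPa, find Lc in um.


Lc = sigma_f * d / (2 * tau_i) = 2645 * 11.6 / (2 * 58) = 264.5 um

264.5 um


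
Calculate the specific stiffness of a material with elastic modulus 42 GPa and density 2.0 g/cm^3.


Specific stiffness = E/rho = 42/2.0 = 21.0 GPa/(g/cm^3)

21.0 GPa/(g/cm^3)


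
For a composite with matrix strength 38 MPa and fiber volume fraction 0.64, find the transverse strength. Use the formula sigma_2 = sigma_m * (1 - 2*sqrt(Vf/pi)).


factor = 1 - 2*sqrt(0.64/pi) = 0.0973
sigma_2 = 38 * 0.0973 = 3.7 MPa

3.7 MPa


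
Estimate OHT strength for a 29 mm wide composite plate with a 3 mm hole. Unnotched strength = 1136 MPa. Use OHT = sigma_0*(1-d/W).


OHT = sigma_0*(1-d/W) = 1136*(1-3/29) = 1018.5 MPa

1018.5 MPa


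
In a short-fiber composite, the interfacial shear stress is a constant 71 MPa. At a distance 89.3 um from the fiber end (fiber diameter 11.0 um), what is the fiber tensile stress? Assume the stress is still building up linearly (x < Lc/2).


Force balance: sigma_f * (pi*d^2/4) = tau * (pi*d) * x  ->  sigma_f = 4 * tau * x / d
sigma_f = 4 * 71 * 89.3 / 11.0 = 2305.6 MPa

2305.6 MPa


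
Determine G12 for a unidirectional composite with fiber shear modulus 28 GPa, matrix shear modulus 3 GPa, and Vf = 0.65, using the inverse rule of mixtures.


1/G12 = Vf/Gf + (1-Vf)/Gm = 0.65/28 + 0.35/3
G12 = 7.15 GPa

7.15 GPa


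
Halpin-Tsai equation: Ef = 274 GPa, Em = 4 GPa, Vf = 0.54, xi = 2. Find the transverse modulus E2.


eta = (Ef/Em - 1)/(Ef/Em + xi) = (68.5 - 1)/(68.5 + 2) = 0.9574
E2 = Em*(1+xi*eta*Vf)/(1-eta*Vf) = 16.85 GPa

16.85 GPa


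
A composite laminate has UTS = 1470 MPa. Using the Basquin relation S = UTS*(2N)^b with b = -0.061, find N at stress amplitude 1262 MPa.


N = 0.5 * (S/UTS)^(1/b) = 0.5 * (1262/1470)^(1/-0.061) = 6.0977 cycles

6.0977 cycles


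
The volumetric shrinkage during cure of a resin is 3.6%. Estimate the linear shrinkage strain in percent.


Linear shrinkage ≈ vol_shrink/3 = 3.6/3 = 1.2%

1.2%


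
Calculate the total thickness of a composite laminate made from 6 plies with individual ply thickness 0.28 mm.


h = n * t_ply = 6 * 0.28 = 1.68 mm

1.68 mm


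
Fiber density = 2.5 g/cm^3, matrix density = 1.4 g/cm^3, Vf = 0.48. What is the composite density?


rho_c = rho_f*Vf + rho_m*(1-Vf) = 2.5*0.48 + 1.4*0.52 = 1.928 g/cm^3

1.928 g/cm^3


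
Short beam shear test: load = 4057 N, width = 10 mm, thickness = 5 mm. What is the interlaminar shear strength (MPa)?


ILSS = 3F/(4bh) = 3*4057/(4*10*5) = 60.86 MPa

60.86 MPa


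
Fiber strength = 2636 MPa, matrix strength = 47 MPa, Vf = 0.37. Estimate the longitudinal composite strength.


sigma_1 = sigma_f*Vf + sigma_m*(1-Vf) = 2636*0.37 + 47*0.63 = 1004.9 MPa

1004.9 MPa


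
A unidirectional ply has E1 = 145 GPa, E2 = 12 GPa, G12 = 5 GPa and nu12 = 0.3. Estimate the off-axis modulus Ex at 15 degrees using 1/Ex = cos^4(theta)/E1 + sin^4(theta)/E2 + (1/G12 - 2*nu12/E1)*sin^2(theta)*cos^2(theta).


cos^4(15) = 0.870513, sin^4(15) = 0.004487, sin^2(15)*cos^2(15) = 0.0625
1/G12 - 2*nu12/E1 = 1/5 - 2*0.3/145 = 0.195862 GPa^-1
1/Ex = 0.870513/145 + 0.004487/12 + 0.195862*0.0625 = 0.0186189 GPa^-1
Ex = 53.71 GPa

53.71 GPa


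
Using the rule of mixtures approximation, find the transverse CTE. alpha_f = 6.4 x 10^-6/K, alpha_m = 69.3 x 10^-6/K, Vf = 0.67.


alpha_2 = alpha_f*Vf + alpha_m*(1-Vf) = 6.4*0.67 + 69.3*0.33 = 27.2 x 10^-6/K

27.2 x 10^-6/K


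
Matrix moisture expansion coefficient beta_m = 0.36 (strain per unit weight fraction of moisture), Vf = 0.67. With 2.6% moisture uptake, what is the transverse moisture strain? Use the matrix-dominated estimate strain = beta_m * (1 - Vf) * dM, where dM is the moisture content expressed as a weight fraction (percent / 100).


dM = 2.6/100 = 0.026
strain = beta_m * (1-Vf) * dM = 0.36 * 0.33 * 0.026 = 0.0030888

0.0030888


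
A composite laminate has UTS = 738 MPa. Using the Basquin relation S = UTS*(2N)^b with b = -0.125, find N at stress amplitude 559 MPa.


N = 0.5 * (S/UTS)^(1/b) = 0.5 * (559/738)^(1/-0.125) = 4.6145 cycles

4.6145 cycles


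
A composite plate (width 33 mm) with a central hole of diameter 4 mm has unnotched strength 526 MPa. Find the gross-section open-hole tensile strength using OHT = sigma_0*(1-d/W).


OHT = sigma_0*(1-d/W) = 526*(1-4/33) = 462.2 MPa

462.2 MPa


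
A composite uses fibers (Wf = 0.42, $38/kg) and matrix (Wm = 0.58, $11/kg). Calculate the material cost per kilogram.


Cost = cost_f*Wf + cost_m*Wm = 38*0.42 + 11*0.58 = $22.34/kg

$22.34/kg


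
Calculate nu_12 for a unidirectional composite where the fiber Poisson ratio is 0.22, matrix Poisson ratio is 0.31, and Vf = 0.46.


nu_12 = nu_f*Vf + nu_m*(1-Vf) = 0.22*0.46 + 0.31*0.54 = 0.2686

0.2686


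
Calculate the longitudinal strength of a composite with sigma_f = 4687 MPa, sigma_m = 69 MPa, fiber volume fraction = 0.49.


sigma_1 = sigma_f*Vf + sigma_m*(1-Vf) = 4687*0.49 + 69*0.51 = 2331.8 MPa

2331.8 MPa


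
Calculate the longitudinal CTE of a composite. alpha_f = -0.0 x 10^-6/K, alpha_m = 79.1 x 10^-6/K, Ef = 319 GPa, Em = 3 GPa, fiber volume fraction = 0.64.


E1 = Ef*Vf + Em*(1-Vf) = 205.24
alpha_1 = (alpha_f*Ef*Vf + alpha_m*Em*(1-Vf))/E1 = 0.42 x 10^-6/K

0.42 x 10^-6/K


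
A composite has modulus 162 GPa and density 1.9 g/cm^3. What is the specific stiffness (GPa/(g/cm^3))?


Specific stiffness = E/rho = 162/1.9 = 85.3 GPa/(g/cm^3)

85.3 GPa/(g/cm^3)


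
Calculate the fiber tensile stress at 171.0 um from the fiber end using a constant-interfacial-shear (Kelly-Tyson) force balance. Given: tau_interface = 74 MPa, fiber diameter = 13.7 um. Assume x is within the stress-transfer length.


Force balance: sigma_f * (pi*d^2/4) = tau * (pi*d) * x  ->  sigma_f = 4 * tau * x / d
sigma_f = 4 * 74 * 171.0 / 13.7 = 3694.6 MPa

3694.6 MPa


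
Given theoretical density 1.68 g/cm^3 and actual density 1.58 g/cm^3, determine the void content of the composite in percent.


Void% = (rho_theo - rho_actual)/rho_theo * 100 = (1.68 - 1.58)/1.68 * 100 = 5.95%

5.95%


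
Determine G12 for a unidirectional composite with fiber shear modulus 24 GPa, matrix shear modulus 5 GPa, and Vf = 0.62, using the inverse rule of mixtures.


1/G12 = Vf/Gf + (1-Vf)/Gm = 0.62/24 + 0.38/5
G12 = 9.82 GPa

9.82 GPa


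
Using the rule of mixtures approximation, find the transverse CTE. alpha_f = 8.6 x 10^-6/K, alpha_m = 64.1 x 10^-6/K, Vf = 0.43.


alpha_2 = alpha_f*Vf + alpha_m*(1-Vf) = 8.6*0.43 + 64.1*0.57 = 40.2 x 10^-6/K

40.2 x 10^-6/K


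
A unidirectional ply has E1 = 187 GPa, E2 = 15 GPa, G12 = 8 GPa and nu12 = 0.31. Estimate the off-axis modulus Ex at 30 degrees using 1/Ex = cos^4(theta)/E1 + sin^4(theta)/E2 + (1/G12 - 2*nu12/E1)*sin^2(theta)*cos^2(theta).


cos^4(30) = 0.5625, sin^4(30) = 0.0625, sin^2(30)*cos^2(30) = 0.1875
1/G12 - 2*nu12/E1 = 1/8 - 2*0.31/187 = 0.121684 GPa^-1
1/Ex = 0.5625/187 + 0.0625/15 + 0.121684*0.1875 = 0.0299905 GPa^-1
Ex = 33.34 GPa

33.34 GPa


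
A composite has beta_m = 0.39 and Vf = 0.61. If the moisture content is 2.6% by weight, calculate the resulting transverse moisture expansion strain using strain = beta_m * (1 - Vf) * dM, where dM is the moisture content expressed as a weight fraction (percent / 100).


dM = 2.6/100 = 0.026
strain = beta_m * (1-Vf) * dM = 0.39 * 0.39 * 0.026 = 0.0039546

0.0039546


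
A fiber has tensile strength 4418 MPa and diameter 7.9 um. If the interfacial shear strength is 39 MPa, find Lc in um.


Lc = sigma_f * d / (2 * tau_i) = 4418 * 7.9 / (2 * 39) = 447.5 um

447.5 um


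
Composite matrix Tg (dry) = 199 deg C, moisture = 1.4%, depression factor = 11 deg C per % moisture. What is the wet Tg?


Tg_wet = Tg_dry - k*moisture = 199 - 11*1.4 = 183.6 deg C

183.6 deg C


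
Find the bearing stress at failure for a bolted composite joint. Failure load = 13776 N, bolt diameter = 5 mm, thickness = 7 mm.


sigma_br = F/(d*h) = 13776/(5*7) = 393.6 MPa

393.6 MPa


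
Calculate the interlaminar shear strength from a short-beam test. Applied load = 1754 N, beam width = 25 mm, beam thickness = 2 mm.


ILSS = 3F/(4bh) = 3*1754/(4*25*2) = 26.31 MPa

26.31 MPa


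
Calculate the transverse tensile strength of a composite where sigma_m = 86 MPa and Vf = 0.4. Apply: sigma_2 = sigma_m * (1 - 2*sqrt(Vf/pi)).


factor = 1 - 2*sqrt(0.4/pi) = 0.2864
sigma_2 = 86 * 0.2864 = 24.63 MPa

24.63 MPa


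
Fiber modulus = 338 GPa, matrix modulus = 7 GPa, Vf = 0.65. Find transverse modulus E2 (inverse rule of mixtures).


1/E2 = Vf/Ef + (1-Vf)/Em = 0.65/338 + 0.35/7
E2 = 19.26 GPa

19.26 GPa


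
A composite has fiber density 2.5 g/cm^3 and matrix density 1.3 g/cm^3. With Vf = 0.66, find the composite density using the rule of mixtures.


rho_c = rho_f*Vf + rho_m*(1-Vf) = 2.5*0.66 + 1.3*0.34 = 2.092 g/cm^3

2.092 g/cm^3


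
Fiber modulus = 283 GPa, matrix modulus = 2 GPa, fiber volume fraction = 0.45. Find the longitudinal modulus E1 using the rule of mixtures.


E1 = Ef*Vf + Em*(1-Vf) = 283*0.45 + 2*0.55 = 128.45 GPa

128.45 GPa


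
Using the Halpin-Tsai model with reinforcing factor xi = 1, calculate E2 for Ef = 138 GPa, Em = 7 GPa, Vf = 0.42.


eta = (Ef/Em - 1)/(Ef/Em + xi) = (19.7143 - 1)/(19.7143 + 1) = 0.9034
E2 = Em*(1+xi*eta*Vf)/(1-eta*Vf) = 15.56 GPa

15.56 GPa


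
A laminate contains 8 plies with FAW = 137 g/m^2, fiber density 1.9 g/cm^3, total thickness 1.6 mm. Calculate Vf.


Vf = n * FAW / (rho_f * h * 1000) = 8 * 137 / (1.9 * 1.6 * 1000) = 0.3605

0.3605


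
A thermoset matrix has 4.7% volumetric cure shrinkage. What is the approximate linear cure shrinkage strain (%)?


Linear shrinkage ≈ vol_shrink/3 = 4.7/3 = 1.567%

1.567%


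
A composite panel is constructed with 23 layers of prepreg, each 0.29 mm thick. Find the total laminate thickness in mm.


h = n * t_ply = 23 * 0.29 = 6.67 mm

6.67 mm


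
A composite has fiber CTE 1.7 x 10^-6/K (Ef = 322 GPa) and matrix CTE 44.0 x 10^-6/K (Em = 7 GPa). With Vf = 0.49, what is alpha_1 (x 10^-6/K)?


E1 = Ef*Vf + Em*(1-Vf) = 161.35
alpha_1 = (alpha_f*Ef*Vf + alpha_m*Em*(1-Vf))/E1 = 2.64 x 10^-6/K

2.64 x 10^-6/K


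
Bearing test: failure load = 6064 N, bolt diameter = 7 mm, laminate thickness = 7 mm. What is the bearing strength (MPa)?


sigma_br = F/(d*h) = 6064/(7*7) = 123.8 MPa

123.8 MPa


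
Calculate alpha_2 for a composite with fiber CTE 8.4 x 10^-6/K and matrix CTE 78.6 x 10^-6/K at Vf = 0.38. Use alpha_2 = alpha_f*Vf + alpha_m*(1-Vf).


alpha_2 = alpha_f*Vf + alpha_m*(1-Vf) = 8.4*0.38 + 78.6*0.62 = 51.9 x 10^-6/K

51.9 x 10^-6/K


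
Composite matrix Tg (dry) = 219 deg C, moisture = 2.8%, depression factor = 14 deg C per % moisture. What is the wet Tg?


Tg_wet = Tg_dry - k*moisture = 219 - 14*2.8 = 179.8 deg C

179.8 deg C


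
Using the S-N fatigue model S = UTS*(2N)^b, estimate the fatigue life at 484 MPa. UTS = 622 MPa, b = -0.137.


N = 0.5 * (S/UTS)^(1/b) = 0.5 * (484/622)^(1/-0.137) = 3.1202 cycles

3.1202 cycles


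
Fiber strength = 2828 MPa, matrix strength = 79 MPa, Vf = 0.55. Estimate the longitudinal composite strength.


sigma_1 = sigma_f*Vf + sigma_m*(1-Vf) = 2828*0.55 + 79*0.45 = 1591.0 MPa

1591.0 MPa


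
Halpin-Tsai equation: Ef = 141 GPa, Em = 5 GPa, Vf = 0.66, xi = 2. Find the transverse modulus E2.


eta = (Ef/Em - 1)/(Ef/Em + xi) = (28.2 - 1)/(28.2 + 2) = 0.9007
E2 = Em*(1+xi*eta*Vf)/(1-eta*Vf) = 26.99 GPa

26.99 GPa


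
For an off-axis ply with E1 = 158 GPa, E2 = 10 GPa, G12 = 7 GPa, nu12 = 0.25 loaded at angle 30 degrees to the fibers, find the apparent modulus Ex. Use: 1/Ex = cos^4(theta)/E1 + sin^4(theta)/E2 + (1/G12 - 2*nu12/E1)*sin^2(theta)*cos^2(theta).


cos^4(30) = 0.5625, sin^4(30) = 0.0625, sin^2(30)*cos^2(30) = 0.1875
1/G12 - 2*nu12/E1 = 1/7 - 2*0.25/158 = 0.139693 GPa^-1
1/Ex = 0.5625/158 + 0.0625/10 + 0.139693*0.1875 = 0.0360025 GPa^-1
Ex = 27.78 GPa

27.78 GPa


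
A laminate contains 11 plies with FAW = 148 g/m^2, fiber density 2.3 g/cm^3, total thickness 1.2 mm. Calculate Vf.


Vf = n * FAW / (rho_f * h * 1000) = 11 * 148 / (2.3 * 1.2 * 1000) = 0.5899

0.5899


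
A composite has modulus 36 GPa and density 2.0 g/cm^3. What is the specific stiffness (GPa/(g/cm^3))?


Specific stiffness = E/rho = 36/2.0 = 18.0 GPa/(g/cm^3)

18.0 GPa/(g/cm^3)


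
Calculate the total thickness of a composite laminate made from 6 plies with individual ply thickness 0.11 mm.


h = n * t_ply = 6 * 0.11 = 0.66 mm

0.66 mm


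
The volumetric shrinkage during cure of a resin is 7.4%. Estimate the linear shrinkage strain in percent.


Linear shrinkage ≈ vol_shrink/3 = 7.4/3 = 2.467%

2.467%


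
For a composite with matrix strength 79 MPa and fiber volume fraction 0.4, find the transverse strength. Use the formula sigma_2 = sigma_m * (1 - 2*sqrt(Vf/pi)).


factor = 1 - 2*sqrt(0.4/pi) = 0.2864
sigma_2 = 79 * 0.2864 = 22.62 MPa

22.62 MPa


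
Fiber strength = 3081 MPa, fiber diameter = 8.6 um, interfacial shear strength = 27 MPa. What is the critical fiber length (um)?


Lc = sigma_f * d / (2 * tau_i) = 3081 * 8.6 / (2 * 27) = 490.7 um

490.7 um


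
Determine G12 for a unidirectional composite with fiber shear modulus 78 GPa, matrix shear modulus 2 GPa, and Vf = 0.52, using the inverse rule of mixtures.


1/G12 = Vf/Gf + (1-Vf)/Gm = 0.52/78 + 0.48/2
G12 = 4.05 GPa

4.05 GPa


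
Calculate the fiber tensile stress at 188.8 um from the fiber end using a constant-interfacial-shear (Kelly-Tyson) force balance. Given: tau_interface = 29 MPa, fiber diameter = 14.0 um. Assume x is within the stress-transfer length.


Force balance: sigma_f * (pi*d^2/4) = tau * (pi*d) * x  ->  sigma_f = 4 * tau * x / d
sigma_f = 4 * 29 * 188.8 / 14.0 = 1564.3 MPa

1564.3 MPa


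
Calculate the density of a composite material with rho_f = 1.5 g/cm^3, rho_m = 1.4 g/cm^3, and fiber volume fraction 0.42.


rho_c = rho_f*Vf + rho_m*(1-Vf) = 1.5*0.42 + 1.4*0.58 = 1.442 g/cm^3

1.442 g/cm^3


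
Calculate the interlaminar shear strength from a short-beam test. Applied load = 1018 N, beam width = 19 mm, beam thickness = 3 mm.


ILSS = 3F/(4bh) = 3*1018/(4*19*3) = 13.39 MPa

13.39 MPa


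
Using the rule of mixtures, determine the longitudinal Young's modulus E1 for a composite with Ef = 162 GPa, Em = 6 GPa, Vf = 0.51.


E1 = Ef*Vf + Em*(1-Vf) = 162*0.51 + 6*0.49 = 85.56 GPa

85.56 GPa


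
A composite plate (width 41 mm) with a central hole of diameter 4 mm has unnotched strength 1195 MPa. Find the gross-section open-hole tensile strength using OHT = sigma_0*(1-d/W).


OHT = sigma_0*(1-d/W) = 1195*(1-4/41) = 1078.4 MPa

1078.4 MPa


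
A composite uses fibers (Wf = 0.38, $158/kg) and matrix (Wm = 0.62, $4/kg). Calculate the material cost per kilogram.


Cost = cost_f*Wf + cost_m*Wm = 158*0.38 + 4*0.62 = $62.52/kg

$62.52/kg


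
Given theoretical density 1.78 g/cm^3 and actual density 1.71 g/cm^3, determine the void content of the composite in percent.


Void% = (rho_theo - rho_actual)/rho_theo * 100 = (1.78 - 1.71)/1.78 * 100 = 3.93%

3.93%


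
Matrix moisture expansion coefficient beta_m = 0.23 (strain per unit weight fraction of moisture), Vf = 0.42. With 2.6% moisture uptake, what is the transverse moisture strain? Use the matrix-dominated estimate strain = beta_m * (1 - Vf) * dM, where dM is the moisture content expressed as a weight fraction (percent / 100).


dM = 2.6/100 = 0.026
strain = beta_m * (1-Vf) * dM = 0.23 * 0.58 * 0.026 = 0.0034684

0.0034684


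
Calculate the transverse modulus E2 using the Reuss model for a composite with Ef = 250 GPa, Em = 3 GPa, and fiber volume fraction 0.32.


1/E2 = Vf/Ef + (1-Vf)/Em = 0.32/250 + 0.68/3
E2 = 4.39 GPa

4.39 GPa


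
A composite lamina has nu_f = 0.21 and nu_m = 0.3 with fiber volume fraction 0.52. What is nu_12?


nu_12 = nu_f*Vf + nu_m*(1-Vf) = 0.21*0.52 + 0.3*0.48 = 0.2532

0.2532


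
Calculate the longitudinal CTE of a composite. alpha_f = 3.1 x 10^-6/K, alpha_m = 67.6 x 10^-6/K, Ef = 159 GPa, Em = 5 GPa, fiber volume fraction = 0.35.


E1 = Ef*Vf + Em*(1-Vf) = 58.9
alpha_1 = (alpha_f*Ef*Vf + alpha_m*Em*(1-Vf))/E1 = 6.66 x 10^-6/K

6.66 x 10^-6/K


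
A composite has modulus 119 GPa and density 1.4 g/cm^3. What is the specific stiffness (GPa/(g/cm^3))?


Specific stiffness = E/rho = 119/1.4 = 85.0 GPa/(g/cm^3)

85.0 GPa/(g/cm^3)


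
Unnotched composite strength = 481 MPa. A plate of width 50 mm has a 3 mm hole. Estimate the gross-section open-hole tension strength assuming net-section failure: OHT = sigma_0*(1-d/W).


OHT = sigma_0*(1-d/W) = 481*(1-3/50) = 452.1 MPa

452.1 MPa


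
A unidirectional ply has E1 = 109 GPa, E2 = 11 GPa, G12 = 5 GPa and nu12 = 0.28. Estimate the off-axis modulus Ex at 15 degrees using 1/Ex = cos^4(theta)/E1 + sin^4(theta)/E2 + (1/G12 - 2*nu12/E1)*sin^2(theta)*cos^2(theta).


cos^4(15) = 0.870513, sin^4(15) = 0.004487, sin^2(15)*cos^2(15) = 0.0625
1/G12 - 2*nu12/E1 = 1/5 - 2*0.28/109 = 0.194862 GPa^-1
1/Ex = 0.870513/109 + 0.004487/11 + 0.194862*0.0625 = 0.0205732 GPa^-1
Ex = 48.61 GPa

48.61 GPa


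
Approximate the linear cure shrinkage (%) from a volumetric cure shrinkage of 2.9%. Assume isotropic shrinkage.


Linear shrinkage ≈ vol_shrink/3 = 2.9/3 = 0.967%

0.967%


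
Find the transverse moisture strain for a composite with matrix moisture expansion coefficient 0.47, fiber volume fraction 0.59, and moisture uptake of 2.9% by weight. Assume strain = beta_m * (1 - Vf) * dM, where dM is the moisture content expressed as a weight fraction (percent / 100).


dM = 2.9/100 = 0.029
strain = beta_m * (1-Vf) * dM = 0.47 * 0.41 * 0.029 = 0.0055883

0.0055883


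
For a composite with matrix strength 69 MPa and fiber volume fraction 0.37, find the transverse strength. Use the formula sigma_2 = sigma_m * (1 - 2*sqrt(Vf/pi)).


factor = 1 - 2*sqrt(0.37/pi) = 0.3136
sigma_2 = 69 * 0.3136 = 21.64 MPa

21.64 MPa


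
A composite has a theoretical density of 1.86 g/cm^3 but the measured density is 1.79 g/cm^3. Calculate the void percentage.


Void% = (rho_theo - rho_actual)/rho_theo * 100 = (1.86 - 1.79)/1.86 * 100 = 3.76%

3.76%


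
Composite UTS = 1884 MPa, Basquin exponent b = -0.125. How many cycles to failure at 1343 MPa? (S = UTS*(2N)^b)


N = 0.5 * (S/UTS)^(1/b) = 0.5 * (1343/1884)^(1/-0.125) = 7.4991 cycles

7.4991 cycles


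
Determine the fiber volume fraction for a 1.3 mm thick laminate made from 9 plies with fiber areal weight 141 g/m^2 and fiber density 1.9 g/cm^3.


Vf = n * FAW / (rho_f * h * 1000) = 9 * 141 / (1.9 * 1.3 * 1000) = 0.5138

0.5138


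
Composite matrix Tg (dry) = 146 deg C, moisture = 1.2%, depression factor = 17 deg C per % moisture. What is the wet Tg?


Tg_wet = Tg_dry - k*moisture = 146 - 17*1.2 = 125.6 deg C

125.6 deg C


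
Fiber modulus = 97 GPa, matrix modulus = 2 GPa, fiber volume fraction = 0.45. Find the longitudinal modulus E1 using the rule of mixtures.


E1 = Ef*Vf + Em*(1-Vf) = 97*0.45 + 2*0.55 = 44.75 GPa

44.75 GPa


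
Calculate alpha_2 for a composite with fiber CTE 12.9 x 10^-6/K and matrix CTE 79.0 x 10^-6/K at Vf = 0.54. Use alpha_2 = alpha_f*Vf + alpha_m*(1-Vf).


alpha_2 = alpha_f*Vf + alpha_m*(1-Vf) = 12.9*0.54 + 79.0*0.46 = 43.3 x 10^-6/K

43.3 x 10^-6/K


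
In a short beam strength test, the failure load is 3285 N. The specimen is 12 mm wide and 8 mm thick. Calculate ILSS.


ILSS = 3F/(4bh) = 3*3285/(4*12*8) = 25.66 MPa

25.66 MPa


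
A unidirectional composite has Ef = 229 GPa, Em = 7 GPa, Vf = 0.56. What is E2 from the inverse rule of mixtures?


1/E2 = Vf/Ef + (1-Vf)/Em = 0.56/229 + 0.44/7
E2 = 15.31 GPa

15.31 GPa


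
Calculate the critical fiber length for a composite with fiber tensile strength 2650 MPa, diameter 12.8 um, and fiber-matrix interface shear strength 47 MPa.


Lc = sigma_f * d / (2 * tau_i) = 2650 * 12.8 / (2 * 47) = 360.9 um

360.9 um


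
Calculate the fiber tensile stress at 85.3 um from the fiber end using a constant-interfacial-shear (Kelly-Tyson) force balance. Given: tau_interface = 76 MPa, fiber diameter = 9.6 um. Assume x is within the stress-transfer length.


Force balance: sigma_f * (pi*d^2/4) = tau * (pi*d) * x  ->  sigma_f = 4 * tau * x / d
sigma_f = 4 * 76 * 85.3 / 9.6 = 2701.2 MPa

2701.2 MPa
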